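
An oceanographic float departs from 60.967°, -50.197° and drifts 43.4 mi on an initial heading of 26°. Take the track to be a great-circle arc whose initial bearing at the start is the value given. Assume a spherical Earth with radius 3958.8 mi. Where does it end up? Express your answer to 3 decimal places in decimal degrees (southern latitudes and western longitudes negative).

latitude 61.530°, longitude -49.619°

δ = 43.4/3958.8 = 0.010963 rad (0.6281°).
Start latitude φ₁ = 1.064075 rad; initial bearing θ = 0.453786 rad.
Applying the spherical law of cosines for sides, sin φ₂ = sin φ₁ cos δ + cos φ₁ sin δ cos θ = 0.879070, so φ₂ = 61.530°.
For the longitude increment, Δλ = atan2( sin θ sin δ cos φ₁, cos δ − sin φ₁ sin φ₂ ) = atan2(0.002332, 0.231334) = 0.578°.
Hence λ₂ = -50.197° + 0.578° = -49.619°.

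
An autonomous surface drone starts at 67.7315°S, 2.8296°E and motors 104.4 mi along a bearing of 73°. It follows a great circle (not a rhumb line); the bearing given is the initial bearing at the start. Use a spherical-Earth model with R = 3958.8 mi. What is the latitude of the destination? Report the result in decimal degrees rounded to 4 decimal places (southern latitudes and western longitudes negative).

latitude -67.2461°

Central angle δ = d/R = 0.026372 rad.
Converting: φ₁ = -1.182138 rad, θ = 1.274090 rad.
sin φ₂ = sin φ₁ cos δ + cos φ₁ sin δ cos θ = (-0.925418)(0.999652) + (0.378947)(0.026369)(0.292372) = -0.922175
φ₂ = asin(-0.922175) = -1.173667 rad = -67.2461°.
Δλ = atan2( sin θ sin δ cos φ₁ , cos δ − sin φ₁ sin φ₂ ) = atan2(0.009556, 0.146255) = 0.065243 rad = 3.7382°.
λ₂ = 2.8296° + 3.7382° = 6.5678°.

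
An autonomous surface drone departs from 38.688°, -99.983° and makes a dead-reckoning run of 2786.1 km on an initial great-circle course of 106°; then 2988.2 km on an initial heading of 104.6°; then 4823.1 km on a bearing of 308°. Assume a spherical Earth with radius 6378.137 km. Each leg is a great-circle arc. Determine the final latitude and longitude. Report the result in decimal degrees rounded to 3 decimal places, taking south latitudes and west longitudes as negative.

latitude 39.446°, longitude -89.384°

Apply the spherical direct solution leg by leg, carrying full precision between legs.
Leg 1: from (38.688°, -99.983°), δ = 2786.1/6378.137 = 0.436820 rad, θ = 106° → φ = 28.383°, λ = -72.451°.
Leg 2: from (28.383°, -72.451°), δ = 2988.2/6378.137 = 0.468507 rad, θ = 104.6° → φ = 18.905°, λ = -44.942°.
Leg 3: from (18.905°, -44.942°), δ = 4823.1/6378.137 = 0.756193 rad, θ = 308° → φ = 39.446°, λ = -89.384°.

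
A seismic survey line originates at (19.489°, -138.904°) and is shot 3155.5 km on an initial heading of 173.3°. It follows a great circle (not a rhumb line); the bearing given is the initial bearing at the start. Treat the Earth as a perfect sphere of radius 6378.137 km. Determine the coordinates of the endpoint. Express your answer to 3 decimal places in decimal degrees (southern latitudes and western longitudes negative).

latitude -8.680°, longitude -135.692°

Angular distance δ = d/R = 3155.5 / 6378.137 = 0.494737 rad.
Start latitude φ₁ = 0.340147 rad; initial bearing θ = 3.024656 rad.
Applying the spherical law of cosines for sides, sin φ₂ = sin φ₁ cos δ + cos φ₁ sin δ cos θ = -0.150918, so φ₂ = -8.680°.
Then Δλ = atan2(0.052221, 0.930444) = 0.056066 rad, from sin θ sin δ cos φ₁ over cos δ − sin φ₁ sin φ₂.
λ₂ = -138.904° + 3.212° = -135.692°.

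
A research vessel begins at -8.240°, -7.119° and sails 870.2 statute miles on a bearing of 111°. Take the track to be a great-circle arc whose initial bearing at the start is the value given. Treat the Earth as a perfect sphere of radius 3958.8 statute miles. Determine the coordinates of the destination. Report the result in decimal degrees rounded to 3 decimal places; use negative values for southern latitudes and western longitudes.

latitude -12.545°, longitude 4.918°

Angular distance δ = d/R = 870.2 / 3958.8 = 0.219814 rad.
Start latitude φ₁ = -0.143815 rad; initial bearing θ = 1.937315 rad.
sin φ₂ = sin φ₁ cos δ + cos φ₁ sin δ cos θ = (-0.143320)(0.975938) + (0.989676)(0.218048)(-0.358368) = -0.217206
φ₂ = asin(-0.217206) = -0.218951 rad = -12.545°.
Δλ = atan2( sin θ sin δ cos φ₁ , cos δ − sin φ₁ sin φ₂ ) = atan2(0.201464, 0.944808) = 0.210086 rad = 12.037°.
Hence λ₂ = -7.119° + 12.037° = 4.918°.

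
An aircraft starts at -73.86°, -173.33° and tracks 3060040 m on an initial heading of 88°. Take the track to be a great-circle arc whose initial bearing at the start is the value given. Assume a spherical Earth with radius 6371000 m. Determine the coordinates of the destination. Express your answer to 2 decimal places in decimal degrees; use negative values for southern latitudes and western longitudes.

latitude -57.93°, longitude -112.90°

Central angle δ = d/R = 0.480308 rad.
Converting: φ₁ = -1.289100 rad, θ = 1.535890 rad.
Destination latitude: φ₂ = arcsin( sin φ₁ cos δ + cos φ₁ sin δ cos θ ) = arcsin(-0.847415) = -57.93°.
Δλ = atan2( sin θ sin δ cos φ₁ , cos δ − sin φ₁ sin φ₂ ) = atan2(0.128365, 0.072838) = 1.054671 rad = 60.43°.
Hence λ₂ = -173.33° + 60.43° = -112.90°.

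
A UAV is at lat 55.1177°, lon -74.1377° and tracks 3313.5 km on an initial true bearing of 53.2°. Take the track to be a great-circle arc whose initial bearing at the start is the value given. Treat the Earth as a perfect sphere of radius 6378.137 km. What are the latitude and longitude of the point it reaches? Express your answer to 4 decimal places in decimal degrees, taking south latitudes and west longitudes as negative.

latitude 61.9053°, longitude -16.5588°

δ = 3313.5/6378.137 = 0.519509 rad (29.7657°).
With φ₁ = 55.1177° = 0.961985 rad and θ = 53.2° = 0.928515 rad:
sin φ₂ = sin φ₁ cos δ + cos φ₁ sin δ cos θ = (0.820329)(0.868063) + (0.571892)(0.496454)(0.599024) = 0.882171
φ₂ = asin(0.882171) = 1.080452 rad = 61.9053°.
Then Δλ = atan2(0.227342, 0.144393) = 1.004942 rad, from sin θ sin δ cos φ₁ over cos δ − sin φ₁ sin φ₂.
Hence λ₂ = -74.1377° + 57.5789° = -16.5588°.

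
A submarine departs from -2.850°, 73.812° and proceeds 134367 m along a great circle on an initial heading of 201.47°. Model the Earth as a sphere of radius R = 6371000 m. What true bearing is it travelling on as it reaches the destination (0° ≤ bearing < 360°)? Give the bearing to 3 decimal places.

Angular distance δ = d/R = 134367 / 6371000 = 0.021090 rad.
Start latitude φ₁ = -0.049742 rad; initial bearing θ = 3.516315 rad.
Applying the spherical law of cosines for sides, sin φ₂ = sin φ₁ cos δ + cos φ₁ sin δ cos θ = -0.069312, so φ₂ = -3.974°.
Δλ = atan2( sin θ sin δ cos φ₁ , cos δ − sin φ₁ sin φ₂ ) = atan2(-0.007709, 0.996331) = -0.007737 rad = -0.443°.
Hence λ₂ = 73.812° + -0.443° = 73.369°.
The forward bearing on arrival equals the back-azimuth from the destination plus 180°.
Back-azimuth from P₂ (-3.974°, 73.369°) to P₁ (-2.850°, 73.812°), with Δλ' = λ₁ − λ₂ = 0.443°: atan2( sin Δλ' cos φ₁ , cos φ₂ sin φ₁ − sin φ₂ cos φ₁ cos Δλ' ) = 21.496°.
Final bearing = (21.496° + 180°) mod 360° = 201.496°.

final bearing 201.496°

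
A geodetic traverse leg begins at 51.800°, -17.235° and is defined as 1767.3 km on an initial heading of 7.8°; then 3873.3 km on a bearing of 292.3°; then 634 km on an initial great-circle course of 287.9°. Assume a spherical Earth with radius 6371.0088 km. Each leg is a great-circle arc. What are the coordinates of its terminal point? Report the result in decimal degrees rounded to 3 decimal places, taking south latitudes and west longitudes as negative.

Apply the spherical direct solution leg by leg, carrying full precision between legs.
Leg 1: from (51.800°, -17.235°), δ = 1767.3/6371.0088 = 0.277397 rad, θ = 7.8° → φ = 67.458°, λ = -11.671°.
Leg 2: from (67.458°, -11.671°), δ = 3873.3/6371.0088 = 0.607957 rad, θ = 292.3° → φ = 57.267°, λ = -89.449°.
Leg 3: from (57.267°, -89.449°), δ = 634/6371.0088 = 0.099513 rad, θ = 287.9° → φ = 58.599°, λ = -99.903°.

latitude 58.599°, longitude -99.903°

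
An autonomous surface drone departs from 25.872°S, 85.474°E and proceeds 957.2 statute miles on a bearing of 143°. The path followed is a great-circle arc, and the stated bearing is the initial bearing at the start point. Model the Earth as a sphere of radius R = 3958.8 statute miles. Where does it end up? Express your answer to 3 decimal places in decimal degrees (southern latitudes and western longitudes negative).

δ = 957.2/3958.8 = 0.241790 rad (13.8536°).
Converting: φ₁ = -0.451552 rad, θ = 2.495821 rad.
sin φ₂ = sin φ₁ cos δ + cos φ₁ sin δ cos θ = (-0.436362)(0.970911) + (0.899771)(0.239441)(-0.798636) = -0.595729
φ₂ = asin(-0.595729) = -0.638173 rad = -36.565°.
Then Δλ = atan2(0.129656, 0.710957) = 0.180387 rad, from sin θ sin δ cos φ₁ over cos δ − sin φ₁ sin φ₂.
λ₂ = λ₁ + Δλ = 95.809°.

latitude -36.565°, longitude 95.809°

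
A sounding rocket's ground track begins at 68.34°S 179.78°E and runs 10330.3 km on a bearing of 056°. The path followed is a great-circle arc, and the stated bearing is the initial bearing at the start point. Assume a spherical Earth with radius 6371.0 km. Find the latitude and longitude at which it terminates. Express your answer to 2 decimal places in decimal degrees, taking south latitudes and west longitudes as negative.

latitude 14.67°, longitude -121.36°

Central angle δ = d/R = 1.621457 rad.
With φ₁ = -68.34° = -1.192758 rad and θ = 56° = 0.977384 rad:
sin φ₂ = sin φ₁ cos δ + cos φ₁ sin δ cos θ = (-0.929390)(-0.050639) + (0.369098)(0.998717)(0.559193) = 0.253195
φ₂ = asin(0.253195) = 0.255982 rad = 14.67°.
Δλ = atan2( sin θ sin δ cos φ₁ , cos δ − sin φ₁ sin φ₂ ) = atan2(0.305604, 0.184679) = 1.027215 rad = 58.86°.
λ₂ = 179.78° + 58.86° = 238.64°, normalized to (−180°, 180°] → -121.36°.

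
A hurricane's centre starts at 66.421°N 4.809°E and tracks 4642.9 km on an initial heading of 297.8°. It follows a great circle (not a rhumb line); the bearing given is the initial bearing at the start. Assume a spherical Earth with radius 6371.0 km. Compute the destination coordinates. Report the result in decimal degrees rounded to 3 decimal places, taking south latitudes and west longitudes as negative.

Central angle δ = d/R = 0.728755 rad.
With φ₁ = 66.421° = 1.159265 rad and θ = 297.8° = 5.197591 rad:
sin φ₂ = sin φ₁ cos δ + cos φ₁ sin δ cos θ = (0.916509)(0.746004) + (0.400013)(0.665942)(0.466387) = 0.807958
φ₂ = asin(0.807958) = 0.940679 rad = 53.897°.
Then Δλ = atan2(-0.235639, 0.005503) = -1.547449 rad, from sin θ sin δ cos φ₁ over cos δ − sin φ₁ sin φ₂.
λ₂ = λ₁ + Δλ = -83.853°.

latitude 53.897°, longitude -83.853°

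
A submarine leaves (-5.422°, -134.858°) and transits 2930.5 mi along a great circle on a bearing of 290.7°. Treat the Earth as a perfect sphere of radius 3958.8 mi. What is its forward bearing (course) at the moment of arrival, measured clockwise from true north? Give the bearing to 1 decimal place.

Central angle δ = d/R = 0.740250 rad.
Start latitude φ₁ = -0.094632 rad; initial bearing θ = 5.073672 rad.
Destination latitude: φ₂ = arcsin( sin φ₁ cos δ + cos φ₁ sin δ cos θ ) = arcsin(0.167580) = 9.647°.
Δλ = atan2( sin θ sin δ cos φ₁ , cos δ − sin φ₁ sin φ₂ ) = atan2(-0.628108, 0.754135) = -0.694474 rad = -39.790°.
λ₂ = λ₁ + Δλ = -174.648°.
The forward bearing on arrival equals the back-azimuth from the destination plus 180°.
Back-azimuth from P₂ (9.6°, -174.6°) to P₁ (-5.4°, -134.9°), with Δλ' = λ₁ − λ₂ = 39.8°: atan2( sin Δλ' cos φ₁ , cos φ₂ sin φ₁ − sin φ₂ cos φ₁ cos Δλ' ) = 109.2°.
Final bearing = (109.2° + 180°) mod 360° = 289.2°.

final bearing 289.2°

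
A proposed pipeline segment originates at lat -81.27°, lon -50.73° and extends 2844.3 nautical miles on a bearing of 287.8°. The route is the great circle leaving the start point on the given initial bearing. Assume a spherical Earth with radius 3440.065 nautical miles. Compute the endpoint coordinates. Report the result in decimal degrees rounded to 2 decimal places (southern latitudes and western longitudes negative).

The arc subtends δ = 2844.3/3440.065 = 0.826816 rad at the centre.
Converting: φ₁ = -1.418429 rad, θ = 5.023058 rad.
Applying the spherical law of cosines for sides, sin φ₂ = sin φ₁ cos δ + cos φ₁ sin δ cos θ = -0.635238, so φ₂ = -39.44°.
Then Δλ = atan2(-0.106329, 0.049344) = -1.136305 rad, from sin θ sin δ cos φ₁ over cos δ − sin φ₁ sin φ₂.
λ₂ = -50.73° + -65.11° = -115.84°.

latitude -39.44°, longitude -115.84°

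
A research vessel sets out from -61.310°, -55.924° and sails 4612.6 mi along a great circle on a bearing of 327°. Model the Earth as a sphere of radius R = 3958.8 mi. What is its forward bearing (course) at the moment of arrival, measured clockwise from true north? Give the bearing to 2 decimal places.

Central angle δ = d/R = 1.165151 rad.
Start latitude φ₁ = -1.070061 rad; initial bearing θ = 5.707227 rad.
Destination latitude: φ₂ = arcsin( sin φ₁ cos δ + cos φ₁ sin δ cos θ ) = arcsin(0.023782) = 1.363°.
Δλ = atan2( sin θ sin δ cos φ₁ , cos δ − sin φ₁ sin φ₂ ) = atan2(-0.240247, 0.415474) = -0.524271 rad = -30.039°.
λ₂ = λ₁ + Δλ = -85.963°.
The forward bearing on arrival equals the back-azimuth from the destination plus 180°.
Back-azimuth from P₂ (1.36°, -85.96°) to P₁ (-61.31°, -55.92°), with Δλ' = λ₁ − λ₂ = 30.04°: atan2( sin Δλ' cos φ₁ , cos φ₂ sin φ₁ − sin φ₂ cos φ₁ cos Δλ' ) = 164.84°.
Final bearing = (164.84° + 180°) mod 360° = 344.84°.

final bearing 344.84°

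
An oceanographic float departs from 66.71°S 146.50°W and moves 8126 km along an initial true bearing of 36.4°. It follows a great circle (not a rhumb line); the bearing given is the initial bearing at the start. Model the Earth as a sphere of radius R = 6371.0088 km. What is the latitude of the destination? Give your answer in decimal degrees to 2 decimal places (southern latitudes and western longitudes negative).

latitude 2.13°

Central angle δ = d/R = 1.275465 rad.
With φ₁ = -66.71° = -1.164309 rad and θ = 36.4° = 0.635300 rad:
sin φ₂ = sin φ₁ cos δ + cos φ₁ sin δ cos θ = (-0.918515)(0.291057) + (0.395385)(0.956706)(0.804894) = 0.037125
φ₂ = asin(0.037125) = 0.037134 rad = 2.13°.
Δλ = atan2( sin θ sin δ cos φ₁ , cos δ − sin φ₁ sin φ₂ ) = atan2(0.224471, 0.325157) = 0.604218 rad = 34.62°.
λ₂ = λ₁ + Δλ = -111.88°.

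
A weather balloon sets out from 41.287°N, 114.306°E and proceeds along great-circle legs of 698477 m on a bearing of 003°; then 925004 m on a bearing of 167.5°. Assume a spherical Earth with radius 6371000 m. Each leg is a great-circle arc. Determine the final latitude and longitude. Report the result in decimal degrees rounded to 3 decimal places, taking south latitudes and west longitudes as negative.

Apply the spherical direct solution leg by leg, carrying full precision between legs.
Leg 1: from (41.287°, 114.306°), δ = 698477/6371000 = 0.109634 rad, θ = 3° → φ = 47.559°, λ = 114.792°.
Leg 2: from (47.559°, 114.792°), δ = 925004/6371000 = 0.145190 rad, θ = 167.5° → φ = 39.412°, λ = 117.115°.

latitude 39.412°, longitude 117.115°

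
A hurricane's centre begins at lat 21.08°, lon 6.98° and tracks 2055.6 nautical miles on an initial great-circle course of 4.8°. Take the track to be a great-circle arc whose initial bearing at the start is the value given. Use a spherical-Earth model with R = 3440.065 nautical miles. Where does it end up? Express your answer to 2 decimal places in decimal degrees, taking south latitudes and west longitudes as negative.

latitude 55.13°, longitude 11.70°

The arc subtends δ = 2055.6/3440.065 = 0.597547 rad at the centre.
Start latitude φ₁ = 0.367915 rad; initial bearing θ = 0.083776 rad.
Applying the spherical law of cosines for sides, sin φ₂ = sin φ₁ cos δ + cos φ₁ sin δ cos θ = 0.820471, so φ₂ = 55.13°.
Then Δλ = atan2(0.043928, 0.531619) = 0.082443 rad, from sin θ sin δ cos φ₁ over cos δ − sin φ₁ sin φ₂.
λ₂ = λ₁ + Δλ = 11.70°.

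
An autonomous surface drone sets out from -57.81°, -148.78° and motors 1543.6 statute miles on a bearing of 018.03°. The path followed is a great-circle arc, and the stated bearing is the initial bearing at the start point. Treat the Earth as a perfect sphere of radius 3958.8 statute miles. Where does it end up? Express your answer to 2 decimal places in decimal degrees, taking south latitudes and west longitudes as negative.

latitude -36.17°, longitude -140.40°

Angular distance δ = d/R = 1543.6 / 3958.8 = 0.389916 rad.
Start latitude φ₁ = -1.008975 rad; initial bearing θ = 0.314683 rad.
sin φ₂ = sin φ₁ cos δ + cos φ₁ sin δ cos θ = (-0.846286)(0.924941) + (0.532729)(0.380111)(0.950895) = -0.590212
φ₂ = asin(-0.590212) = -0.631322 rad = -36.17°.
Δλ = atan2( sin θ sin δ cos φ₁ , cos δ − sin φ₁ sin φ₂ ) = atan2(0.062676, 0.425452) = 0.146263 rad = 8.38°.
λ₂ = -148.78° + 8.38° = -140.40°.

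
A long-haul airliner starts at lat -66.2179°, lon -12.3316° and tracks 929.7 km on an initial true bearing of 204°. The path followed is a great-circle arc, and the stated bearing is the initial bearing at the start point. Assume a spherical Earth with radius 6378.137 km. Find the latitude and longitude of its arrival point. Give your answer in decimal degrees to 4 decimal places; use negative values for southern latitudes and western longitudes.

latitude -73.5142°, longitude -24.3475°

δ = 929.7/6378.137 = 0.145764 rad (8.3516°).
With φ₁ = -66.2179° = -1.155720 rad and θ = 204° = 3.560472 rad:
Destination latitude: φ₂ = arcsin( sin φ₁ cos δ + cos φ₁ sin δ cos θ ) = arcsin(-0.958890) = -73.5142°.
For the longitude increment, Δλ = atan2( sin θ sin δ cos φ₁, cos δ − sin φ₁ sin φ₂ ) = atan2(-0.023824, 0.111929) = -12.0159°.
Hence λ₂ = -12.3316° + -12.0159° = -24.3475°.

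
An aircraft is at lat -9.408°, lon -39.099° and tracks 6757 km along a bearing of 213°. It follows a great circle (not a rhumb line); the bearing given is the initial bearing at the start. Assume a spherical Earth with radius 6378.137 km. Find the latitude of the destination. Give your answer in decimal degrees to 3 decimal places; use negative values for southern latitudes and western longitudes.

Angular distance δ = d/R = 6757 / 6378.137 = 1.059400 rad.
Start latitude φ₁ = -0.164201 rad; initial bearing θ = 3.717551 rad.
Destination latitude: φ₂ = arcsin( sin φ₁ cos δ + cos φ₁ sin δ cos θ ) = arcsin(-0.801534) = -53.277°.
Then Δλ = atan2(-0.468571, 0.358373) = -0.917876 rad, from sin θ sin δ cos φ₁ over cos δ − sin φ₁ sin φ₂.
Hence λ₂ = -39.099° + -52.590° = -91.689°.

latitude -53.277°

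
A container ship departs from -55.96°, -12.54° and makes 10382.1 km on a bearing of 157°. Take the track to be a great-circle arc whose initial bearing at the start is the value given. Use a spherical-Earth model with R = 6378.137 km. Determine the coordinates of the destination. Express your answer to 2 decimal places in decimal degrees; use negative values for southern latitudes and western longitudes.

latitude -27.86°, longitude 141.28°

δ = 10382.1/6378.137 = 1.627764 rad (93.2640°).
Converting: φ₁ = -0.976686 rad, θ = 2.740167 rad.
sin φ₂ = sin φ₁ cos δ + cos φ₁ sin δ cos θ = (-0.828647)(-0.056937) + (0.559772)(0.998378)(-0.920505) = -0.467256
φ₂ = asin(-0.467256) = -0.486185 rad = -27.86°.
Δλ = atan2( sin θ sin δ cos φ₁ , cos δ − sin φ₁ sin φ₂ ) = atan2(0.218365, -0.444127) = 2.684629 rad = 153.82°.
λ₂ = λ₁ + Δλ = 141.28°.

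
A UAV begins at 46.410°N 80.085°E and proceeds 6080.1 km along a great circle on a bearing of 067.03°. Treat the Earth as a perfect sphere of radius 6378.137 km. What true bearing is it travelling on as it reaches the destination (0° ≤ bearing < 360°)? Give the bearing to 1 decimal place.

final bearing 124.4°

The arc subtends δ = 6080.1/6378.137 = 0.953272 rad at the centre.
Start latitude φ₁ = 0.810007 rad; initial bearing θ = 1.169894 rad.
Destination latitude: φ₂ = arcsin( sin φ₁ cos δ + cos φ₁ sin δ cos θ ) = arcsin(0.638759) = 39.699°.
For the longitude increment, Δλ = atan2( sin θ sin δ cos φ₁, cos δ − sin φ₁ sin φ₂ ) = atan2(0.517580, 0.116371) = 77.329°.
Hence λ₂ = 80.085° + 77.329° = 157.414°.
The forward bearing on arrival equals the back-azimuth from the destination plus 180°.
Back-azimuth from P₂ (39.7°, 157.4°) to P₁ (46.4°, 80.1°), with Δλ' = λ₁ − λ₂ = -77.3°: atan2( sin Δλ' cos φ₁ , cos φ₂ sin φ₁ − sin φ₂ cos φ₁ cos Δλ' ) = 304.4°.
Final bearing = (304.4° + 180°) mod 360° = 124.4°.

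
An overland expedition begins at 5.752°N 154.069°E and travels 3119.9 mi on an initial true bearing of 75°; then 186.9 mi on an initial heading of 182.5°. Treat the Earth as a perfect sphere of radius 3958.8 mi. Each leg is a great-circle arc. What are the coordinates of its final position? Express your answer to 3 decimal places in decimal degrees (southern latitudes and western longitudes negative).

Apply the spherical direct solution leg by leg, carrying full precision between legs.
Leg 1: from (5.752°, 154.069°), δ = 3119.9/3958.8 = 0.788092 rad, θ = 75° → φ = 14.670°, λ = -160.864°.
Leg 2: from (14.670°, -160.864°), δ = 186.9/3958.8 = 0.047211 rad, θ = 182.5° → φ = 11.968°, λ = -160.985°.

latitude 11.968°, longitude -160.985°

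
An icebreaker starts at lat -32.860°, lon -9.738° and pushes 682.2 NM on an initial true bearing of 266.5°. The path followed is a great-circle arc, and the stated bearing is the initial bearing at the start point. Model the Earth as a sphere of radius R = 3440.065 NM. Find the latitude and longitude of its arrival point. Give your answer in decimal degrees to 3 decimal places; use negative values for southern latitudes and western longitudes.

latitude -32.824°, longitude -23.271°

The arc subtends δ = 682.2/3440.065 = 0.198310 rad at the centre.
With φ₁ = -32.860° = -0.573515 rad and θ = 266.5° = 4.651302 rad:
Applying the spherical law of cosines for sides, sin φ₂ = sin φ₁ cos δ + cos φ₁ sin δ cos θ = -0.542057, so φ₂ = -32.824°.
Δλ = atan2( sin θ sin δ cos φ₁ , cos δ − sin φ₁ sin φ₂ ) = atan2(-0.165182, 0.686287) = -0.236197 rad = -13.533°.
Hence λ₂ = -9.738° + -13.533° = -23.271°.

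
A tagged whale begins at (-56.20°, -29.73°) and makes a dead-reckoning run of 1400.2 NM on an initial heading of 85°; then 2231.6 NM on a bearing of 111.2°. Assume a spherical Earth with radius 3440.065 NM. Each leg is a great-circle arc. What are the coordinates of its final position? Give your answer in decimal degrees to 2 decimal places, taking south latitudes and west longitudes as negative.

latitude -47.63°, longitude 63.14°

Apply the spherical direct solution leg by leg, carrying full precision between legs.
Leg 1: from (-56.20°, -29.73°), δ = 1400.2/3440.065 = 0.407027 rad, θ = 85° → φ = -48.06°, λ = 6.44°.
Leg 2: from (-48.06°, 6.44°), δ = 2231.6/3440.065 = 0.648709 rad, θ = 111.2° → φ = -47.63°, λ = 63.14°.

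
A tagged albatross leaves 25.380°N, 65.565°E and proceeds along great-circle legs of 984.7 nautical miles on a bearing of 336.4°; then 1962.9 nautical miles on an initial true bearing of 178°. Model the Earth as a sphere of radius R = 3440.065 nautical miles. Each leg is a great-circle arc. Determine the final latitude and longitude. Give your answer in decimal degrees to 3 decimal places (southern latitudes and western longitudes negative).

Apply the spherical direct solution leg by leg, carrying full precision between legs.
Leg 1: from (25.380°, 65.565°), δ = 984.7/3440.065 = 0.286245 rad, θ = 336.4° → φ = 40.161°, λ = 57.059°.
Leg 2: from (40.161°, 57.059°), δ = 1962.9/3440.065 = 0.570600 rad, θ = 178° → φ = 7.483°, λ = 58.148°.

latitude 7.483°, longitude 58.148°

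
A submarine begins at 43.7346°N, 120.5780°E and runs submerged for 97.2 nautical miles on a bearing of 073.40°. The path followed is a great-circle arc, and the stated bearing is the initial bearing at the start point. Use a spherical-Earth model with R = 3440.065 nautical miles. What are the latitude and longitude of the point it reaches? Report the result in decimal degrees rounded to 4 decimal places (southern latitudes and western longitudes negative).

Angular distance δ = d/R = 97.2 / 3440.065 = 0.028255 rad.
Start latitude φ₁ = 0.763313 rad; initial bearing θ = 1.281072 rad.
sin φ₂ = sin φ₁ cos δ + cos φ₁ sin δ cos θ = (0.691319)(0.999601) + (0.722550)(0.028252)(0.285688) = 0.696875
φ₂ = asin(0.696875) = 0.771031 rad = 44.1768°.
Δλ = atan2( sin θ sin δ cos φ₁ , cos δ − sin φ₁ sin φ₂ ) = atan2(0.019562, 0.517838) = 0.037759 rad = 2.1634°.
λ₂ = 120.5780° + 2.1634° = 122.7414°.

latitude 44.1768°, longitude 122.7414°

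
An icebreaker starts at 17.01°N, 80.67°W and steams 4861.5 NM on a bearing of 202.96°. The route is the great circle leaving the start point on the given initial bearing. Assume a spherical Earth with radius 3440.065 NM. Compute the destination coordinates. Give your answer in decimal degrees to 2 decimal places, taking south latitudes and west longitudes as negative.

latitude -55.45°, longitude -123.47°

Angular distance δ = d/R = 4861.5 / 3440.065 = 1.413200 rad.
With φ₁ = 17.01° = 0.296881 rad and θ = 202.96° = 3.542320 rad:
sin φ₂ = sin φ₁ cos δ + cos φ₁ sin δ cos θ = (0.292539)(0.156945) + (0.956254)(0.987607)(-0.920777) = -0.823673
φ₂ = asin(-0.823673) = -0.967858 rad = -55.45°.
For the longitude increment, Δλ = atan2( sin θ sin δ cos φ₁, cos δ − sin φ₁ sin φ₂ ) = atan2(-0.368401, 0.397901) = -42.80°.
Hence λ₂ = -80.67° + -42.80° = -123.47°.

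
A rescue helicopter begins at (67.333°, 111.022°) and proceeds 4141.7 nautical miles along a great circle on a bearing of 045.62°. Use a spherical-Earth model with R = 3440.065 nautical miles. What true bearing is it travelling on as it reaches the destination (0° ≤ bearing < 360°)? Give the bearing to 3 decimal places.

Central angle δ = d/R = 1.203960 rad.
Converting: φ₁ = 1.175183 rad, θ = 0.796219 rad.
Destination latitude: φ₂ = arcsin( sin φ₁ cos δ + cos φ₁ sin δ cos θ ) = arcsin(0.582564) = 35.631°.
Δλ = atan2( sin θ sin δ cos φ₁ , cos δ − sin φ₁ sin φ₂ ) = atan2(0.257108, -0.178903) = 2.178716 rad = 124.831°.
λ₂ = 111.022° + 124.831° = 235.853°, normalized to (−180°, 180°] → -124.147°.
The forward bearing on arrival equals the back-azimuth from the destination plus 180°.
Back-azimuth from P₂ (35.631°, -124.147°) to P₁ (67.333°, 111.022°), with Δλ' = λ₁ − λ₂ = 235.169°: atan2( sin Δλ' cos φ₁ , cos φ₂ sin φ₁ − sin φ₂ cos φ₁ cos Δλ' ) = 340.192°.
Final bearing = (340.192° + 180°) mod 360° = 160.192°.

final bearing 160.192°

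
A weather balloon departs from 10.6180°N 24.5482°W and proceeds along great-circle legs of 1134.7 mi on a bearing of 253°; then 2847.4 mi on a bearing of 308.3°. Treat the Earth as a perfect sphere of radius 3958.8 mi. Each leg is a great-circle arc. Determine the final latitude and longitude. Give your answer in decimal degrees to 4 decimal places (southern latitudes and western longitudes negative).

latitude 28.5747°, longitude -76.3760°

Apply the spherical direct solution leg by leg, carrying full precision between legs.
Leg 1: from (10.6180°, -24.5482°), δ = 1134.7/3958.8 = 0.286627 rad, θ = 253° → φ = 5.4801°, λ = -40.3081°.
Leg 2: from (5.4801°, -40.3081°), δ = 2847.4/3958.8 = 0.719258 rad, θ = 308.3° → φ = 28.5747°, λ = -76.3760°.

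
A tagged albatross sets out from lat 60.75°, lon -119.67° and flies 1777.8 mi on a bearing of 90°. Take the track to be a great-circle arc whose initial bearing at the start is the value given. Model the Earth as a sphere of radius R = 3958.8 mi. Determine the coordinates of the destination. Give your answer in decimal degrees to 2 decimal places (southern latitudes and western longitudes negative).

Angular distance δ = d/R = 1777.8 / 3958.8 = 0.449075 rad.
Start latitude φ₁ = 1.060288 rad; initial bearing θ = 1.570796 rad.
Destination latitude: φ₂ = arcsin( sin φ₁ cos δ + cos φ₁ sin δ cos θ ) = arcsin(0.785987) = 51.81°.
Then Δλ = atan2(0.212127, 0.215078) = 0.778489 rad, from sin θ sin δ cos φ₁ over cos δ − sin φ₁ sin φ₂.
Hence λ₂ = -119.67° + 44.60° = -75.07°.

latitude 51.81°, longitude -75.07°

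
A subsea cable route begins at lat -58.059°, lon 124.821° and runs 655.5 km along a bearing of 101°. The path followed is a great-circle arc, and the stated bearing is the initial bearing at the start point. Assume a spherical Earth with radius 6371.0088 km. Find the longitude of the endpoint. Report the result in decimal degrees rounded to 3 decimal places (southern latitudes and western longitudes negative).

Central angle δ = d/R = 0.102888 rad.
Start latitude φ₁ = -1.013321 rad; initial bearing θ = 1.762783 rad.
sin φ₂ = sin φ₁ cos δ + cos φ₁ sin δ cos θ = (-0.848593)(0.994712) + (0.529046)(0.102707)(-0.190809) = -0.854474
φ₂ = asin(-0.854474) = -1.024537 rad = -58.702°.
Then Δλ = atan2(0.053338, 0.269611) = 0.195312 rad, from sin θ sin δ cos φ₁ over cos δ − sin φ₁ sin φ₂.
Hence λ₂ = 124.821° + 11.191° = 136.012°.

longitude 136.012°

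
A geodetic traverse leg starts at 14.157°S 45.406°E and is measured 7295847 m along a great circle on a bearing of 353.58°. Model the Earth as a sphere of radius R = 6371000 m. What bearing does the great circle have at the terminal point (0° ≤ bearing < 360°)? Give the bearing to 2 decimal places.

final bearing 350.09°

Central angle δ = d/R = 1.145165 rad.
With φ₁ = -14.157° = -0.247086 rad and θ = 353.58° = 6.171135 rad:
Destination latitude: φ₂ = arcsin( sin φ₁ cos δ + cos φ₁ sin δ cos θ ) = arcsin(0.776593) = 50.950°.
For the longitude increment, Δλ = atan2( sin θ sin δ cos φ₁, cos δ − sin φ₁ sin φ₂ ) = atan2(-0.098746, 0.602835) = -9.303°.
Hence λ₂ = 45.406° + -9.303° = 36.103°.
The forward bearing on arrival equals the back-azimuth from the destination plus 180°.
Back-azimuth from P₂ (50.95°, 36.10°) to P₁ (-14.16°, 45.41°), with Δλ' = λ₁ − λ₂ = 9.30°: atan2( sin Δλ' cos φ₁ , cos φ₂ sin φ₁ − sin φ₂ cos φ₁ cos Δλ' ) = 170.09°.
Final bearing = (170.09° + 180°) mod 360° = 350.09°.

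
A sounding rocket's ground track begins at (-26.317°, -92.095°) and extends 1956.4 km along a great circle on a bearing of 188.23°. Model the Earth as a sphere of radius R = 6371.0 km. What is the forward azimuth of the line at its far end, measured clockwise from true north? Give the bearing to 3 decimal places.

δ = 1956.4/6371 = 0.307079 rad (17.5943°).
With φ₁ = -26.317° = -0.459318 rad and θ = 188.23° = 3.285233 rad:
Applying the spherical law of cosines for sides, sin φ₂ = sin φ₁ cos δ + cos φ₁ sin δ cos θ = -0.690754, so φ₂ = -43.690°.
For the longitude increment, Δλ = atan2( sin θ sin δ cos φ₁, cos δ − sin φ₁ sin φ₂ ) = atan2(-0.038785, 0.646984) = -3.431°.
λ₂ = λ₁ + Δλ = -95.526°.
The forward bearing on arrival equals the back-azimuth from the destination plus 180°.
Back-azimuth from P₂ (-43.690°, -95.526°) to P₁ (-26.317°, -92.095°), with Δλ' = λ₁ − λ₂ = 3.431°: atan2( sin Δλ' cos φ₁ , cos φ₂ sin φ₁ − sin φ₂ cos φ₁ cos Δλ' ) = 10.221°.
Final bearing = (10.221° + 180°) mod 360° = 190.221°.

final bearing 190.221°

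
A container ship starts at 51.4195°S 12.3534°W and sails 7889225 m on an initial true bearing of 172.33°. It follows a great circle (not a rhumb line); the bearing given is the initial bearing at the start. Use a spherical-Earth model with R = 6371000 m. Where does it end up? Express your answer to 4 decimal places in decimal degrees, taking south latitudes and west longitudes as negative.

The arc subtends δ = 7889225/6371000 = 1.238302 rad at the centre.
With φ₁ = -51.4195° = -0.897440 rad and θ = 172.33° = 3.007726 rad:
Applying the spherical law of cosines for sides, sin φ₂ = sin φ₁ cos δ + cos φ₁ sin δ cos θ = -0.839344, so φ₂ = -57.0709°.
Δλ = atan2( sin θ sin δ cos φ₁ , cos δ − sin φ₁ sin φ₂ ) = atan2(0.078674, -0.329741) = 2.907380 rad = 166.5806°.
λ₂ = λ₁ + Δλ = 154.2272°.

latitude -57.0709°, longitude 154.2272°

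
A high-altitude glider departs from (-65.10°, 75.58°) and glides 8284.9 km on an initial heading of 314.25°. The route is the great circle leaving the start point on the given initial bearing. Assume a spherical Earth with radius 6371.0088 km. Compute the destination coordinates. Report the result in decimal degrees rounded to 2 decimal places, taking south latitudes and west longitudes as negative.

δ = 8284.9/6371.0088 = 1.300406 rad (74.5078°).
Start latitude φ₁ = -1.136209 rad; initial bearing θ = 5.484697 rad.
Destination latitude: φ₂ = arcsin( sin φ₁ cos δ + cos φ₁ sin δ cos θ ) = arcsin(0.040842) = 2.34°.
Then Δλ = atan2(-0.290631, 0.304153) = -0.762668 rad, from sin θ sin δ cos φ₁ over cos δ − sin φ₁ sin φ₂.
λ₂ = λ₁ + Δλ = 31.88°.

latitude 2.34°, longitude 31.88°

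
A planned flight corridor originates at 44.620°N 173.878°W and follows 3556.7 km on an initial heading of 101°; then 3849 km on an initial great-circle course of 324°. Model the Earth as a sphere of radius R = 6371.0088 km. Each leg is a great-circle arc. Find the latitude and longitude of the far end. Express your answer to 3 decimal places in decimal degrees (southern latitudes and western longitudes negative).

Apply the spherical direct solution leg by leg, carrying full precision between legs.
Leg 1: from (44.620°, -173.878°), δ = 3556.7/6371.0088 = 0.558263 rad, θ = 101° → φ = 31.589°, λ = -136.258°.
Leg 2: from (31.589°, -136.258°), δ = 3849/6371.0088 = 0.604143 rad, θ = 324° → φ = 55.343°, λ = -172.213°.

latitude 55.343°, longitude -172.213°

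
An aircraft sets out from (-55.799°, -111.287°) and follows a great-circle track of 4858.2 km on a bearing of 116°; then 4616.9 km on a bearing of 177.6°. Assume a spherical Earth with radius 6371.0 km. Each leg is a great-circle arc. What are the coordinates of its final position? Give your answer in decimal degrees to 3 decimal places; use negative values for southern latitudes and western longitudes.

latitude -87.677°, longitude 101.374°

Apply the spherical direct solution leg by leg, carrying full precision between legs.
Leg 1: from (-55.799°, -111.287°), δ = 4858.2/6371 = 0.762549 rad, θ = 116° → φ = -50.197°, λ = -35.391°.
Leg 2: from (-50.197°, -35.391°), δ = 4616.9/6371 = 0.724674 rad, θ = 177.6° → φ = -87.677°, λ = 101.374°.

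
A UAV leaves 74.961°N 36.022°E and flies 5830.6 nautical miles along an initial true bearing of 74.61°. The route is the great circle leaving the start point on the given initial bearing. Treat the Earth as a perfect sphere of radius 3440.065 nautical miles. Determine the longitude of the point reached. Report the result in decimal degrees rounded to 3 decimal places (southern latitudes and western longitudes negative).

longitude 142.690°

Central angle δ = d/R = 1.694910 rad.
Converting: φ₁ = 1.308316 rad, θ = 1.302190 rad.
Applying the spherical law of cosines for sides, sin φ₂ = sin φ₁ cos δ + cos φ₁ sin δ cos θ = -0.051223, so φ₂ = -2.936°.
For the longitude increment, Δλ = atan2( sin θ sin δ cos φ₁, cos δ − sin φ₁ sin φ₂ ) = atan2(0.248248, -0.074327) = 106.668°.
λ₂ = λ₁ + Δλ = 142.690°.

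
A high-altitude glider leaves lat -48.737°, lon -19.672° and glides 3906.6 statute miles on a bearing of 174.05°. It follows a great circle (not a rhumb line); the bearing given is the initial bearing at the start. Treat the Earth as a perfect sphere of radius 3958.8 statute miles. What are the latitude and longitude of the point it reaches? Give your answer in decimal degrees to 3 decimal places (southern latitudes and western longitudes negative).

Central angle δ = d/R = 0.986814 rad.
Start latitude φ₁ = -0.850621 rad; initial bearing θ = 3.037746 rad.
Destination latitude: φ₂ = arcsin( sin φ₁ cos δ + cos φ₁ sin δ cos θ ) = arcsin(-0.961698) = -74.091°.
Then Δλ = atan2(0.057036, -0.171548) = 2.820613 rad, from sin θ sin δ cos φ₁ over cos δ − sin φ₁ sin φ₂.
λ₂ = λ₁ + Δλ = 141.937°.

latitude -74.091°, longitude 141.937°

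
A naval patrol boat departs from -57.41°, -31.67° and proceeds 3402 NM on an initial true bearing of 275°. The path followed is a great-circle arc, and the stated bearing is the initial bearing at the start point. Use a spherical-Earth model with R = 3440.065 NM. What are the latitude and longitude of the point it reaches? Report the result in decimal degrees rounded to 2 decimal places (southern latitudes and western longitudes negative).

latitude -25.08°, longitude -98.43°

Angular distance δ = d/R = 3402 / 3440.065 = 0.988935 rad.
Converting: φ₁ = -1.001994 rad, θ = 4.799655 rad.
Applying the spherical law of cosines for sides, sin φ₂ = sin φ₁ cos δ + cos φ₁ sin δ cos θ = -0.423828, so φ₂ = -25.08°.
For the longitude increment, Δλ = atan2( sin θ sin δ cos φ₁, cos δ − sin φ₁ sin φ₂ ) = atan2(-0.448276, 0.192486) = -66.76°.
Hence λ₂ = -31.67° + -66.76° = -98.43°.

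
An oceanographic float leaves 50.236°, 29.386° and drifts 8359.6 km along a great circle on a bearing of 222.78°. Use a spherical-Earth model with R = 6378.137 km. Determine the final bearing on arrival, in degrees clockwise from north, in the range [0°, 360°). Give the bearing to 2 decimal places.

Central angle δ = d/R = 1.310665 rad.
With φ₁ = 50.236° = 0.876784 rad and θ = 222.78° = 3.888245 rad:
Destination latitude: φ₂ = arcsin( sin φ₁ cos δ + cos φ₁ sin δ cos θ ) = arcsin(-0.255959) = -14.830°.
Δλ = atan2( sin θ sin δ cos φ₁ , cos δ − sin φ₁ sin φ₂ ) = atan2(-0.419809, 0.453959) = -0.746335 rad = -42.762°.
λ₂ = 29.386° + -42.762° = -13.376°.
The forward bearing on arrival equals the back-azimuth from the destination plus 180°.
Back-azimuth from P₂ (-14.83°, -13.38°) to P₁ (50.24°, 29.39°), with Δλ' = λ₁ − λ₂ = 42.76°: atan2( sin Δλ' cos φ₁ , cos φ₂ sin φ₁ − sin φ₂ cos φ₁ cos Δλ' ) = 26.70°.
Final bearing = (26.70° + 180°) mod 360° = 206.70°.

final bearing 206.70°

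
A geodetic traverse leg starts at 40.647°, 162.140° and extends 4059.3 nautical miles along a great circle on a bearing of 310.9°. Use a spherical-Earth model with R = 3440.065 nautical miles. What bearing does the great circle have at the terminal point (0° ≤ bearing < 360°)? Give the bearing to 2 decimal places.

Central angle δ = d/R = 1.180007 rad.
With φ₁ = 40.647° = 0.709424 rad and θ = 310.9° = 5.426229 rad:
sin φ₂ = sin φ₁ cos δ + cos φ₁ sin δ cos θ = (0.651397)(0.380919) + (0.758737)(0.924609)(0.654741) = 0.707453
φ₂ = asin(0.707453) = 0.785887 rad = 45.028°.
Δλ = atan2( sin θ sin δ cos φ₁ , cos δ − sin φ₁ sin φ₂ ) = atan2(-0.530258, -0.079914) = -1.720378 rad = -98.570°.
λ₂ = 162.140° + -98.570° = 63.570°.
The forward bearing on arrival equals the back-azimuth from the destination plus 180°.
Back-azimuth from P₂ (45.03°, 63.57°) to P₁ (40.65°, 162.14°), with Δλ' = λ₁ − λ₂ = 98.57°: atan2( sin Δλ' cos φ₁ , cos φ₂ sin φ₁ − sin φ₂ cos φ₁ cos Δλ' ) = 54.24°.
Final bearing = (54.24° + 180°) mod 360° = 234.24°.

final bearing 234.24°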